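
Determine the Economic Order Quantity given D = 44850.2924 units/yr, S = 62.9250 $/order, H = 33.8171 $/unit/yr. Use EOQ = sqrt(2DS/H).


2*D*S = 2 * 44850.2924 * 62.9250 = 5644409.2985
2*D*S/H = 166909.9154
EOQ = sqrt(166909.9154) = 408.5461

408.5461 units


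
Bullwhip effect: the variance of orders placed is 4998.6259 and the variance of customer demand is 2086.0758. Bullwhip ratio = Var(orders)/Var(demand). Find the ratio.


BW = 4998.6259 / 2086.0758 = 2.3962

2.3962


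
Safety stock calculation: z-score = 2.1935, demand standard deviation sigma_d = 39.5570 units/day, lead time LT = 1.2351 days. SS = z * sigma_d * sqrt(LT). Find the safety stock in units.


sqrt(LT) = sqrt(1.2351) = 1.1114
SS = 2.1935 * 39.5570 * 1.1114 = 96.4300

96.4300 units


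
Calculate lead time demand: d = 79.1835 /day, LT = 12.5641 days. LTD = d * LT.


LTD = 79.1835 * 12.5641 = 994.8694

994.8694 units


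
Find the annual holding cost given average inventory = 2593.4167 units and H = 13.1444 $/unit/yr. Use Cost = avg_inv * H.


Cost = 2593.4167 * 13.1444 = 34088.9065

34088.9065 $/yr


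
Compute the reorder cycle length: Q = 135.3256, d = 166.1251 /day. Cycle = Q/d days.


Cycle = 135.3256 / 166.1251 = 0.8146

0.8146 days


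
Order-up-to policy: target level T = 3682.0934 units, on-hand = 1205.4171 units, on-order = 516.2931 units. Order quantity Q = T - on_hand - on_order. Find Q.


Inventory position = OH + OO = 1205.4171 + 516.2931 = 1721.7102
Q = 3682.0934 - 1721.7102 = 1960.3832

1960.3832 units


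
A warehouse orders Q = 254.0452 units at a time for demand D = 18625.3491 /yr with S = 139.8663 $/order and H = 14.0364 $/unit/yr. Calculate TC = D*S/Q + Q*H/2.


Ordering cost = D*S/Q = 10254.3117
Holding cost = Q*H/2 = 1782.9400
TC = 10254.3117 + 1782.9400 = 12037.2517

12037.2517 $/yr


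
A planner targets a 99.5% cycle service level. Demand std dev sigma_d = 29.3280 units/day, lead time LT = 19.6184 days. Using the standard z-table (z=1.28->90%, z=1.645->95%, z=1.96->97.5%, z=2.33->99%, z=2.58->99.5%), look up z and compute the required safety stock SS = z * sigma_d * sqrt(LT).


From the table, SL = 99.5% corresponds to z = 2.58
sqrt(LT) = sqrt(19.6184) = 4.4293
SS = 2.58 * 29.3280 * 4.4293 = 335.1459

335.1459 units


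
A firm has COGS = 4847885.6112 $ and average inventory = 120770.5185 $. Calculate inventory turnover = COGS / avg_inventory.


Turnover = 4847885.6112 / 120770.5185 = 40.1413

40.1413


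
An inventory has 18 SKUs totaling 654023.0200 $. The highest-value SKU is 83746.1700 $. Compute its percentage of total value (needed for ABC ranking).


Top item = 83746.1700
Total = 654023.0200
Percentage = 83746.1700 / 654023.0200 * 100 = 12.8048

12.8048%


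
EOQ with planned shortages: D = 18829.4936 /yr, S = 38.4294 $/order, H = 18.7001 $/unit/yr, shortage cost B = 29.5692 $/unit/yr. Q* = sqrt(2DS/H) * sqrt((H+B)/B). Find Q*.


sqrt(2DS/H) = 278.1917
sqrt((H+B)/B) = 1.2777
Q* = 278.1917 * 1.2777 = 355.4347

355.4347 units


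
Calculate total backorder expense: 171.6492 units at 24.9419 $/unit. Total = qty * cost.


Total = 171.6492 * 24.9419 = 4281.2572

4281.2572 $


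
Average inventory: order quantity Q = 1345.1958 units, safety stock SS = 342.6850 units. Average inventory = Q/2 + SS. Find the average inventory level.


Q/2 = 672.5979
Avg = 672.5979 + 342.6850 = 1015.2829

1015.2829 units


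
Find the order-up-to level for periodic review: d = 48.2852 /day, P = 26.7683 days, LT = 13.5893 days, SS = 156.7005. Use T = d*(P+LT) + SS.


P + LT = 40.3576
d*(P+LT) = 48.2852 * 40.3576 = 1948.6748
T = 1948.6748 + 156.7005 = 2105.3753

2105.3753 units


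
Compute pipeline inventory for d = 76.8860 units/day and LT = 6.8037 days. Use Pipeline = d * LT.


Pipeline = 76.8860 * 6.8037 = 523.1093

523.1093 units


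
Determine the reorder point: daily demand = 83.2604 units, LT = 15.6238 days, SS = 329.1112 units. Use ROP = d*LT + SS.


d*LT = 83.2604 * 15.6238 = 1300.8438
ROP = 1300.8438 + 329.1112 = 1629.9550

1629.9550 units


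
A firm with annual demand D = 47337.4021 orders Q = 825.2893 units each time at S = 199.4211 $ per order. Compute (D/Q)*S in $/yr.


Number of orders = D/Q = 57.3586
Cost = 57.3586 * 199.4211 = 11438.5062

11438.5062 $/yr


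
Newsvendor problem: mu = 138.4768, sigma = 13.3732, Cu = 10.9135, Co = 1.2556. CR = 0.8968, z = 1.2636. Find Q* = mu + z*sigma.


CR = Cu/(Cu+Co) = 10.9135/(10.9135+1.2556) = 0.8968
z = 1.2636
Q* = 138.4768 + 1.2636 * 13.3732 = 155.3752

155.3752 units


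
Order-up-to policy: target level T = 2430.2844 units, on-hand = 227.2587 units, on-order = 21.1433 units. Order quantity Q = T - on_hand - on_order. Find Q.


Inventory position = OH + OO = 227.2587 + 21.1433 = 248.4020
Q = 2430.2844 - 248.4020 = 2181.8824

2181.8824 units


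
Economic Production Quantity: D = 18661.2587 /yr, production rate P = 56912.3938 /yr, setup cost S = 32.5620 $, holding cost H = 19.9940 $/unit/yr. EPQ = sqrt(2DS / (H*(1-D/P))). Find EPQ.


1 - D/P = 1 - 0.3279 = 0.6721
H*(1-D/P) = 13.4381
2DS = 1215295.8116
EPQ = sqrt(90436.7275) = 300.7270

300.7270 units


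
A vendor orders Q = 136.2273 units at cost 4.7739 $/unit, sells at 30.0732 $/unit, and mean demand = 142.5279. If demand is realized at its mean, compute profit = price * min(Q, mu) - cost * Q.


Sales at mu = min(136.2273, 142.5279) = 136.2273
Revenue = 30.0732 * 136.2273 = 4096.7908
Total cost = 4.7739 * 136.2273 = 650.3355
Profit = 4096.7908 - 650.3355 = 3446.4553

3446.4553 $


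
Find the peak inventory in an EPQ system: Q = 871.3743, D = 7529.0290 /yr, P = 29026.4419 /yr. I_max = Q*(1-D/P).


D/P = 0.2594
1 - D/P = 0.7406
I_max = 871.3743 * 0.7406 = 645.3527

645.3527 units


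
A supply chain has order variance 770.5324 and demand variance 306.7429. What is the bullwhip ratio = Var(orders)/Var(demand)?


BW = 770.5324 / 306.7429 = 2.5120

2.5120


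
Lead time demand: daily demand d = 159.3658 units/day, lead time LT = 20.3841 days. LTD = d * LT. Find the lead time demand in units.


LTD = 159.3658 * 20.3841 = 3248.5284

3248.5284 units


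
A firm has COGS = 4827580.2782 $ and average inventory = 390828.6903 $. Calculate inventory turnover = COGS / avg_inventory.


Turnover = 4827580.2782 / 390828.6903 = 12.3522

12.3522


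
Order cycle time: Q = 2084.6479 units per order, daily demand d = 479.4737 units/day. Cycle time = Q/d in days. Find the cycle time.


Cycle = 2084.6479 / 479.4737 = 4.3478

4.3478 days


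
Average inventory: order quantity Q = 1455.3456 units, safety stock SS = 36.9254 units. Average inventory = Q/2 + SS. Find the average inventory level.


Q/2 = 727.6728
Avg = 727.6728 + 36.9254 = 764.5982

764.5982 units


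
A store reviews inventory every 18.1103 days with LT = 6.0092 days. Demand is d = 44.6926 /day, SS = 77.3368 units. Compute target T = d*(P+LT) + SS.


P + LT = 24.1195
d*(P+LT) = 44.6926 * 24.1195 = 1077.9632
T = 1077.9632 + 77.3368 = 1155.3000

1155.3000 units


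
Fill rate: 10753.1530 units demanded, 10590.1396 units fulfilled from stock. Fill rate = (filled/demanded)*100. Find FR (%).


FR = 10590.1396 / 10753.1530 * 100 = 98.4840

98.4840%


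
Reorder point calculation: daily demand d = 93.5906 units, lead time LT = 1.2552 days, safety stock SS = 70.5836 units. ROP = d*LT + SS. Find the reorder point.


d*LT = 93.5906 * 1.2552 = 117.4749
ROP = 117.4749 + 70.5836 = 188.0585

188.0585 units


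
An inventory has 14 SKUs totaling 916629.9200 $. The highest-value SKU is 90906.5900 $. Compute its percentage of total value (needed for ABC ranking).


Top item = 90906.5900
Total = 916629.9200
Percentage = 90906.5900 / 916629.9200 * 100 = 9.9175

9.9175%


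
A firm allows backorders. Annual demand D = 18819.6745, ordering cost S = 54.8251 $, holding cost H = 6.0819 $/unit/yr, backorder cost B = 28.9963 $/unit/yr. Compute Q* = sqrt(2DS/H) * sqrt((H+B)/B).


sqrt(2DS/H) = 582.4936
sqrt((H+B)/B) = 1.0999
Q* = 582.4936 * 1.0999 = 640.6760

640.6760 units


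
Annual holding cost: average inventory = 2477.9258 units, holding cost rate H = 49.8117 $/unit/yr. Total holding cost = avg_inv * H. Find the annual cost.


Cost = 2477.9258 * 49.8117 = 123429.6966

123429.6966 $/yr


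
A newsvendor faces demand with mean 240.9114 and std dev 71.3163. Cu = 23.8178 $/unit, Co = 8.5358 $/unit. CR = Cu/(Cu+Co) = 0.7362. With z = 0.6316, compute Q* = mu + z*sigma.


CR = Cu/(Cu+Co) = 23.8178/(23.8178+8.5358) = 0.7362
z = 0.6316
Q* = 240.9114 + 0.6316 * 71.3163 = 285.9548

285.9548 units


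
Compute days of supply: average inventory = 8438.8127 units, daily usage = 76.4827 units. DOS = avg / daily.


DOS = 8438.8127 / 76.4827 = 110.3362

110.3362 days


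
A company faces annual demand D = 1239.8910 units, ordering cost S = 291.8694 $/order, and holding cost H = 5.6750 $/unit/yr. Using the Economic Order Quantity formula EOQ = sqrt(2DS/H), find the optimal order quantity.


2*D*S = 2 * 1239.8910 * 291.8694 = 723772.4845
2*D*S/H = 127537.0017
EOQ = sqrt(127537.0017) = 357.1232

357.1232 units


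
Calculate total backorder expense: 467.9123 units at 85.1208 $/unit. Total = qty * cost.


Total = 467.9123 * 85.1208 = 39829.0693

39829.0693 $


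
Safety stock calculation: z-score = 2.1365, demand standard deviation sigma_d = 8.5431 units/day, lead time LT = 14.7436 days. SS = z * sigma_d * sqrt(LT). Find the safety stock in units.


sqrt(LT) = sqrt(14.7436) = 3.8397
SS = 2.1365 * 8.5431 * 3.8397 = 70.0842

70.0842 units


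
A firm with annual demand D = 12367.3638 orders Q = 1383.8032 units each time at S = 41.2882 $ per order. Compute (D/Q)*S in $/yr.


Number of orders = D/Q = 8.9372
Cost = 8.9372 * 41.2882 = 369.0020

369.0020 $/yr


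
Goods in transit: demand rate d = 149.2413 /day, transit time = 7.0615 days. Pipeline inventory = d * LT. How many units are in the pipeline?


Pipeline = 149.2413 * 7.0615 = 1053.8674

1053.8674 units


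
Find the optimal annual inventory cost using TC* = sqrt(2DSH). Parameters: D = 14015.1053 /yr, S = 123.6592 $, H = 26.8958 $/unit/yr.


2*D*S*H = 93226044.9487
TC* = sqrt(93226044.9487) = 9655.3635

9655.3635 $/yr


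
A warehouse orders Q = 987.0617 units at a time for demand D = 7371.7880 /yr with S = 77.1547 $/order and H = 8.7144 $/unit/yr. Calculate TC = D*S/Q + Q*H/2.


Ordering cost = D*S/Q = 576.2234
Holding cost = Q*H/2 = 4300.8252
TC = 576.2234 + 4300.8252 = 4877.0487

4877.0487 $/yr


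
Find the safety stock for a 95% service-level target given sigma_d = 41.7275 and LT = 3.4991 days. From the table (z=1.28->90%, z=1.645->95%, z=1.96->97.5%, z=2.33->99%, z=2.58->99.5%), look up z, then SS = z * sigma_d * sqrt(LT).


From the table, SL = 95% corresponds to z = 1.645
sqrt(LT) = sqrt(3.4991) = 1.8706
SS = 1.645 * 41.7275 * 1.8706 = 128.4004

128.4004 units


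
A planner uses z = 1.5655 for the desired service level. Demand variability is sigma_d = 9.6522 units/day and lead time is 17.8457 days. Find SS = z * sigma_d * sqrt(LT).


sqrt(LT) = sqrt(17.8457) = 4.2244
SS = 1.5655 * 9.6522 * 4.2244 = 63.8331

63.8331 units


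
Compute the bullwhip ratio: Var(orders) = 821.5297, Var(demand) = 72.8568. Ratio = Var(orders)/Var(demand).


BW = 821.5297 / 72.8568 = 11.2760

11.2760


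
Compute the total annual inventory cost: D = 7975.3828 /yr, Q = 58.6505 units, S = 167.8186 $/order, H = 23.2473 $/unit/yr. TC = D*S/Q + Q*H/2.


Ordering cost = D*S/Q = 22820.2245
Holding cost = Q*H/2 = 681.7329
TC = 22820.2245 + 681.7329 = 23501.9574

23501.9574 $/yr


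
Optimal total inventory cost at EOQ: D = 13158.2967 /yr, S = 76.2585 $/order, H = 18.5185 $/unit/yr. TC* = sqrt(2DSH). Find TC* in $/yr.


2*D*S*H = 37164109.8320
TC* = sqrt(37164109.8320) = 6096.2374

6096.2374 $/yr


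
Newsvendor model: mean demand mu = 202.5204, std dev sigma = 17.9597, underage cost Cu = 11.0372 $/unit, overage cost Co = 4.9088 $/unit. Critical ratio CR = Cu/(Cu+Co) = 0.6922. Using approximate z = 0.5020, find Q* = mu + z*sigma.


CR = Cu/(Cu+Co) = 11.0372/(11.0372+4.9088) = 0.6922
z = 0.5020
Q* = 202.5204 + 0.5020 * 17.9597 = 211.5362

211.5362 units


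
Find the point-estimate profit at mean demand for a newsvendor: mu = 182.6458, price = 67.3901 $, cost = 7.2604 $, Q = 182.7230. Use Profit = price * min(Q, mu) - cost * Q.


Sales at mu = min(182.7230, 182.6458) = 182.6458
Revenue = 67.3901 * 182.6458 = 12308.5187
Total cost = 7.2604 * 182.7230 = 1326.6421
Profit = 12308.5187 - 1326.6421 = 10981.8767

10981.8767 $


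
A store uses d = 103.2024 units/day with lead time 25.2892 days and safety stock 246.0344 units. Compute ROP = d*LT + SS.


d*LT = 103.2024 * 25.2892 = 2609.9061
ROP = 2609.9061 + 246.0344 = 2855.9405

2855.9405 units


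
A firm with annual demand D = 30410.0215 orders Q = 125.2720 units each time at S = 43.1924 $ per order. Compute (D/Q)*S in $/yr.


Number of orders = D/Q = 242.7519
Cost = 242.7519 * 43.1924 = 10485.0391

10485.0391 $/yr


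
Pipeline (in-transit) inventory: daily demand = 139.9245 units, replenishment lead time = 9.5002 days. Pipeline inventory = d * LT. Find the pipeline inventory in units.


Pipeline = 139.9245 * 9.5002 = 1329.3107

1329.3107 units


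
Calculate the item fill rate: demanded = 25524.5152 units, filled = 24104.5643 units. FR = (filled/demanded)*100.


FR = 24104.5643 / 25524.5152 * 100 = 94.4369

94.4369%


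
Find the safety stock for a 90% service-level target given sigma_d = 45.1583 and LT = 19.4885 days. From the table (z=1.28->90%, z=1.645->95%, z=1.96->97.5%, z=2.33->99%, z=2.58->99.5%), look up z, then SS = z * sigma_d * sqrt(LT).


From the table, SL = 90% corresponds to z = 1.28
sqrt(LT) = sqrt(19.4885) = 4.4146
SS = 1.28 * 45.1583 * 4.4146 = 255.1742

255.1742 units


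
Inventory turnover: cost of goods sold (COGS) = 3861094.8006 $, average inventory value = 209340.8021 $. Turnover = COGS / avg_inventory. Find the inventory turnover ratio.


Turnover = 3861094.8006 / 209340.8021 = 18.4441

18.4441


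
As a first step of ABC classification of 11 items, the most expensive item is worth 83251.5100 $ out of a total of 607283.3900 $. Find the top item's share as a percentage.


Top item = 83251.5100
Total = 607283.3900
Percentage = 83251.5100 / 607283.3900 * 100 = 13.7088

13.7088%


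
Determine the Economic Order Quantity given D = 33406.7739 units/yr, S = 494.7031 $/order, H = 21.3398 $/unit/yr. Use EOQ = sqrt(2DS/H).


2*D*S = 2 * 33406.7739 * 494.7031 = 33052869.2187
2*D*S/H = 1548883.7392
EOQ = sqrt(1548883.7392) = 1244.5416

1244.5416 units


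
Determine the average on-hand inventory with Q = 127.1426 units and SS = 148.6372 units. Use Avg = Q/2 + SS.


Q/2 = 63.5713
Avg = 63.5713 + 148.6372 = 212.2085

212.2085 units


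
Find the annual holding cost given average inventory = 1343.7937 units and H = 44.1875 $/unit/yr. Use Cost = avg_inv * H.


Cost = 1343.7937 * 44.1875 = 59378.8841

59378.8841 $/yr


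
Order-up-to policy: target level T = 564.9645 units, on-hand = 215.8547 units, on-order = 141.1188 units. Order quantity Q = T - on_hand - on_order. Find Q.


Inventory position = OH + OO = 215.8547 + 141.1188 = 356.9735
Q = 564.9645 - 356.9735 = 207.9910

207.9910 units


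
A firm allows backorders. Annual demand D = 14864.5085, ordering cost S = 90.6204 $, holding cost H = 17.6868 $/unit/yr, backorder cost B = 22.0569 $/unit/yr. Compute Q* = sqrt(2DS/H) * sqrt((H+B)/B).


sqrt(2DS/H) = 390.2821
sqrt((H+B)/B) = 1.3423
Q* = 390.2821 * 1.3423 = 523.8905

523.8905 units


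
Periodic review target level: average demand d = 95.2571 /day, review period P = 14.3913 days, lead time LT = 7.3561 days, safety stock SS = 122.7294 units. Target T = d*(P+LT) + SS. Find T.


P + LT = 21.7474
d*(P+LT) = 95.2571 * 21.7474 = 2071.5943
T = 2071.5943 + 122.7294 = 2194.3237

2194.3237 units


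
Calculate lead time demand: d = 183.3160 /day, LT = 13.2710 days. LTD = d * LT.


LTD = 183.3160 * 13.2710 = 2432.7866

2432.7866 units


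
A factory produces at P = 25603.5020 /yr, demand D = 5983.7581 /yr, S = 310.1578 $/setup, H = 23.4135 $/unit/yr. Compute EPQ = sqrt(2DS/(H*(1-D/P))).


1 - D/P = 1 - 0.2337 = 0.7663
H*(1-D/P) = 17.9416
2DS = 3711818.4961
EPQ = sqrt(206883.7735) = 454.8448

454.8448 units


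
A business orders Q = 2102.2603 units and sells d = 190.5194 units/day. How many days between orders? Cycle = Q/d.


Cycle = 2102.2603 / 190.5194 = 11.0344

11.0344 days


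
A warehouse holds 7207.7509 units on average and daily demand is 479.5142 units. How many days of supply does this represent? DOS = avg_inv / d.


DOS = 7207.7509 / 479.5142 = 15.0314

15.0314 days


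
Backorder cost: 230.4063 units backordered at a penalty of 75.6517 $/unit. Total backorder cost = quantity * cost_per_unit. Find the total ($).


Total = 230.4063 * 75.6517 = 17430.6283

17430.6283 $


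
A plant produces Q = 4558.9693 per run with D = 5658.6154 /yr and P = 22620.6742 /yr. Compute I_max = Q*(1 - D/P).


D/P = 0.2502
1 - D/P = 0.7498
I_max = 4558.9693 * 0.7498 = 3418.5323

3418.5323 units


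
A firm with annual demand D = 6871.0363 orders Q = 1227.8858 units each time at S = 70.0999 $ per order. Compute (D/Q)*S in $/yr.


Number of orders = D/Q = 5.5958
Cost = 5.5958 * 70.0999 = 392.2669

392.2669 $/yr


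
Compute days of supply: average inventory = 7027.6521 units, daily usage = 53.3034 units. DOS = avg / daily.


DOS = 7027.6521 / 53.3034 = 131.8425

131.8425 days


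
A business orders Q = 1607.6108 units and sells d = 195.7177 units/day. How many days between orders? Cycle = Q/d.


Cycle = 1607.6108 / 195.7177 = 8.2139

8.2139 days


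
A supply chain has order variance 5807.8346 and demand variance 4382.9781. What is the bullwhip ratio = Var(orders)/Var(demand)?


BW = 5807.8346 / 4382.9781 = 1.3251

1.3251


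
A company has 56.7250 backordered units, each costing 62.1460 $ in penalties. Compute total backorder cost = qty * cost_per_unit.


Total = 56.7250 * 62.1460 = 3525.2319

3525.2319 $


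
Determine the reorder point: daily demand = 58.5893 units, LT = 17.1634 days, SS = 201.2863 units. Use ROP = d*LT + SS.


d*LT = 58.5893 * 17.1634 = 1005.5916
ROP = 1005.5916 + 201.2863 = 1206.8779

1206.8779 units


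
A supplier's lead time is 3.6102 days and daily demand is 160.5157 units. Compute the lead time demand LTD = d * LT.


LTD = 160.5157 * 3.6102 = 579.4938

579.4938 units


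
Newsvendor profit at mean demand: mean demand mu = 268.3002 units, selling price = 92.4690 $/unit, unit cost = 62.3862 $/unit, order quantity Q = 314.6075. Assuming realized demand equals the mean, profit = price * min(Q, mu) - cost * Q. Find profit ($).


Sales at mu = min(314.6075, 268.3002) = 268.3002
Revenue = 92.4690 * 268.3002 = 24809.4512
Total cost = 62.3862 * 314.6075 = 19627.1664
Profit = 24809.4512 - 19627.1664 = 5182.2848

5182.2848 $


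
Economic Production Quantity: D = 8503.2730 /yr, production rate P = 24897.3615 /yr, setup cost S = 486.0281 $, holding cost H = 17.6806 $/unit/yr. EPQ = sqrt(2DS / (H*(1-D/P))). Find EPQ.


1 - D/P = 1 - 0.3415 = 0.6585
H*(1-D/P) = 11.6421
2DS = 8265659.2399
EPQ = sqrt(709980.7082) = 842.6035

842.6035 units


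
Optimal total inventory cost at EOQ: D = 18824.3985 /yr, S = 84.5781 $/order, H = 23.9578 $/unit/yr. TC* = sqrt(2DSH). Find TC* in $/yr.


2*D*S*H = 76287953.2922
TC* = sqrt(76287953.2922) = 8734.2975

8734.2975 $/yr


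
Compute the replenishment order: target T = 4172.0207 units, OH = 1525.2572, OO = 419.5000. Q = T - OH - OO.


Inventory position = OH + OO = 1525.2572 + 419.5000 = 1944.7572
Q = 4172.0207 - 1944.7572 = 2227.2635

2227.2635 units


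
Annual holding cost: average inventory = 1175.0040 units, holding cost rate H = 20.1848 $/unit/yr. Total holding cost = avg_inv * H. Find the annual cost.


Cost = 1175.0040 * 20.1848 = 23717.2207

23717.2207 $/yr


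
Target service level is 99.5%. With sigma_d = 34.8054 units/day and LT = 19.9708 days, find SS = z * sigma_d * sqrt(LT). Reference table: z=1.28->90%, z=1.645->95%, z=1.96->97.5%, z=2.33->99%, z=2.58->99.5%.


From the table, SL = 99.5% corresponds to z = 2.58
sqrt(LT) = sqrt(19.9708) = 4.4689
SS = 2.58 * 34.8054 * 4.4689 = 401.2953

401.2953 units


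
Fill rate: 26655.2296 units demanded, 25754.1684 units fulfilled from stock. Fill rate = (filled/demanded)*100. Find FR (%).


FR = 25754.1684 / 26655.2296 * 100 = 96.6196

96.6196%


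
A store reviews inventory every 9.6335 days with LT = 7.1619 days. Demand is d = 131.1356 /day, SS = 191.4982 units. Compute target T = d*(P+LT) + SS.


P + LT = 16.7954
d*(P+LT) = 131.1356 * 16.7954 = 2202.4749
T = 2202.4749 + 191.4982 = 2393.9731

2393.9731 units


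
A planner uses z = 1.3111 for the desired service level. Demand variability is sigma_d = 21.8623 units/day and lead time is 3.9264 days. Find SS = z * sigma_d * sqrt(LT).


sqrt(LT) = sqrt(3.9264) = 1.9815
SS = 1.3111 * 21.8623 * 1.9815 = 56.7975

56.7975 units


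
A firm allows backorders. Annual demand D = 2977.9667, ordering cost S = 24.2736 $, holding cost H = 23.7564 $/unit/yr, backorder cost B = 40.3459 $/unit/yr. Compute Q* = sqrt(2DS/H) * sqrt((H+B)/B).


sqrt(2DS/H) = 78.0103
sqrt((H+B)/B) = 1.2605
Q* = 78.0103 * 1.2605 = 98.3306

98.3306 units


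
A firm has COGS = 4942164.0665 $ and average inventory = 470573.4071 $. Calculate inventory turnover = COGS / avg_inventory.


Turnover = 4942164.0665 / 470573.4071 = 10.5024

10.5024


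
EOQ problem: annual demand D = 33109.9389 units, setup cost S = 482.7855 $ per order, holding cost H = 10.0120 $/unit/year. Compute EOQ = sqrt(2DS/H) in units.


2*D*S = 2 * 33109.9389 * 482.7855 = 31969996.8136
2*D*S/H = 3193167.8799
EOQ = sqrt(3193167.8799) = 1786.9437

1786.9437 units


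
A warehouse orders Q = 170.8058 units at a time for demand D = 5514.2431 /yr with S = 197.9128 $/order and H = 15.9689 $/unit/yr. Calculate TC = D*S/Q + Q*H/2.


Ordering cost = D*S/Q = 6389.3573
Holding cost = Q*H/2 = 1363.7904
TC = 6389.3573 + 1363.7904 = 7753.1477

7753.1477 $/yr


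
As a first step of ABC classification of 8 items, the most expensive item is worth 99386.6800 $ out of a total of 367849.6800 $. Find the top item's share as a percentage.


Top item = 99386.6800
Total = 367849.6800
Percentage = 99386.6800 / 367849.6800 * 100 = 27.0183

27.0183%


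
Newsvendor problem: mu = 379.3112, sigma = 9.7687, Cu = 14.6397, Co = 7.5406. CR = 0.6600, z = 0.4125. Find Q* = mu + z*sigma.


CR = Cu/(Cu+Co) = 14.6397/(14.6397+7.5406) = 0.6600
z = 0.4125
Q* = 379.3112 + 0.4125 * 9.7687 = 383.3408

383.3408 units


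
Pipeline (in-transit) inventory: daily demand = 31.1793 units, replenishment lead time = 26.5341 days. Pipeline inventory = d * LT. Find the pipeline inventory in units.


Pipeline = 31.1793 * 26.5341 = 827.3147

827.3147 units


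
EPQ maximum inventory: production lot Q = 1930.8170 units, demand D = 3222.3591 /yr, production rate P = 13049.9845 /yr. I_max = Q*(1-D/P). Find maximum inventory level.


D/P = 0.2469
1 - D/P = 0.7531
I_max = 1930.8170 * 0.7531 = 1454.0512

1454.0512 units


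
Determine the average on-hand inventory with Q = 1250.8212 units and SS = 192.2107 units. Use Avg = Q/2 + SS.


Q/2 = 625.4106
Avg = 625.4106 + 192.2107 = 817.6213

817.6213 units


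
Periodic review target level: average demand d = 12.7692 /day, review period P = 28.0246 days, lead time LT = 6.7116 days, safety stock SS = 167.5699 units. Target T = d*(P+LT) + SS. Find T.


P + LT = 34.7362
d*(P+LT) = 12.7692 * 34.7362 = 443.5535
T = 443.5535 + 167.5699 = 611.1234

611.1234 units


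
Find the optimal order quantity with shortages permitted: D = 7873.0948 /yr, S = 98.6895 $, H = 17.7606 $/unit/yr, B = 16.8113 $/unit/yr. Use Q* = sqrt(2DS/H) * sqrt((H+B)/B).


sqrt(2DS/H) = 295.7974
sqrt((H+B)/B) = 1.4340
Q* = 295.7974 * 1.4340 = 424.1851

424.1851 units


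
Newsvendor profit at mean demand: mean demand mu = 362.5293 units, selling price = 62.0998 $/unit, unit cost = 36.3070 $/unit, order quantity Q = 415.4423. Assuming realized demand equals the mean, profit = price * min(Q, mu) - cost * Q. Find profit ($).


Sales at mu = min(415.4423, 362.5293) = 362.5293
Revenue = 62.0998 * 362.5293 = 22512.9970
Total cost = 36.3070 * 415.4423 = 15083.4636
Profit = 22512.9970 - 15083.4636 = 7429.5334

7429.5334 $


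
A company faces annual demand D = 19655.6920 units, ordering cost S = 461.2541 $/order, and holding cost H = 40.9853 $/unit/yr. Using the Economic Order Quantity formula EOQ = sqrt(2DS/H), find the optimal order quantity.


2*D*S = 2 * 19655.6920 * 461.2541 = 18132537.0467
2*D*S/H = 442415.6233
EOQ = sqrt(442415.6233) = 665.1433

665.1433 units


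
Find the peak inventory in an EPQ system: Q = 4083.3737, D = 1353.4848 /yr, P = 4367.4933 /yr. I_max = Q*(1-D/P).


D/P = 0.3099
1 - D/P = 0.6901
I_max = 4083.3737 * 0.6901 = 2817.9375

2817.9375 units


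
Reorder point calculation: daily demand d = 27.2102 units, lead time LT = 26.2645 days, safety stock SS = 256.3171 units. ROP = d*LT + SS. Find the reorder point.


d*LT = 27.2102 * 26.2645 = 714.6623
ROP = 714.6623 + 256.3171 = 970.9794

970.9794 units


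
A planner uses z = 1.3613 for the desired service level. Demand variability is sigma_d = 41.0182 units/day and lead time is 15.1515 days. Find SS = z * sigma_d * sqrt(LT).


sqrt(LT) = sqrt(15.1515) = 3.8925
SS = 1.3613 * 41.0182 * 3.8925 = 217.3493

217.3493 units


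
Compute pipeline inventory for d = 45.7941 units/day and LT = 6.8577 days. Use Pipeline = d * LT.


Pipeline = 45.7941 * 6.8577 = 314.0422

314.0422 units


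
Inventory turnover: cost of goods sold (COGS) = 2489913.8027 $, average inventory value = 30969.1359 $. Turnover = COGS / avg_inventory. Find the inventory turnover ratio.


Turnover = 2489913.8027 / 30969.1359 = 80.3998

80.3998


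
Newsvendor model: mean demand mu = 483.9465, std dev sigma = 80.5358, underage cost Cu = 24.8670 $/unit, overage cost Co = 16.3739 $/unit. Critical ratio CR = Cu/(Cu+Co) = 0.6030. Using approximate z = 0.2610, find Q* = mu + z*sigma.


CR = Cu/(Cu+Co) = 24.8670/(24.8670+16.3739) = 0.6030
z = 0.2610
Q* = 483.9465 + 0.2610 * 80.5358 = 504.9663

504.9663 units


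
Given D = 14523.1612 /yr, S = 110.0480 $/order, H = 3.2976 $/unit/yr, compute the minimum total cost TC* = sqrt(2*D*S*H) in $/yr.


2*D*S*H = 10540744.3934
TC* = sqrt(10540744.3934) = 3246.6513

3246.6513 $/yr


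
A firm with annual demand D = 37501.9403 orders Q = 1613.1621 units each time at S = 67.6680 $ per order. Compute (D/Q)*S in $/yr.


Number of orders = D/Q = 23.2475
Cost = 23.2475 * 67.6680 = 1573.1099

1573.1099 $/yr


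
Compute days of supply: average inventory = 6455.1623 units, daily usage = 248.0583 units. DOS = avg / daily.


DOS = 6455.1623 / 248.0583 = 26.0228

26.0228 days


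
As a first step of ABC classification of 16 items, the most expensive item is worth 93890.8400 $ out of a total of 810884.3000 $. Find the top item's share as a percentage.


Top item = 93890.8400
Total = 810884.3000
Percentage = 93890.8400 / 810884.3000 * 100 = 11.5788

11.5788%


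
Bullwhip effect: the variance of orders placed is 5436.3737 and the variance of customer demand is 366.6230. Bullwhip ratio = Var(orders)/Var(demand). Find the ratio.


BW = 5436.3737 / 366.6230 = 14.8282

14.8282


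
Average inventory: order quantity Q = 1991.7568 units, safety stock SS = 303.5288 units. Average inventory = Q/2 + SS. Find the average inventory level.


Q/2 = 995.8784
Avg = 995.8784 + 303.5288 = 1299.4072

1299.4072 units


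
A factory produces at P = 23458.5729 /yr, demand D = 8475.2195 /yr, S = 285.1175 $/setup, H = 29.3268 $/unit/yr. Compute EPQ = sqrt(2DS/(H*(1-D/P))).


1 - D/P = 1 - 0.3613 = 0.6387
H*(1-D/P) = 18.7315
2DS = 4832866.7916
EPQ = sqrt(258007.7270) = 507.9446

507.9446 units


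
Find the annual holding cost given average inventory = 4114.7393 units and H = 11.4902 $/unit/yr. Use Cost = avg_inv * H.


Cost = 4114.7393 * 11.4902 = 47279.1775

47279.1775 $/yr


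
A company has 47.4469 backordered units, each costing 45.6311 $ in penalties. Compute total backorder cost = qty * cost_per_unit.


Total = 47.4469 * 45.6311 = 2165.0542

2165.0542 $


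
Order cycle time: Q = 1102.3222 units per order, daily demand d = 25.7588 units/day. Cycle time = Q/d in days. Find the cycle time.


Cycle = 1102.3222 / 25.7588 = 42.7940

42.7940 days


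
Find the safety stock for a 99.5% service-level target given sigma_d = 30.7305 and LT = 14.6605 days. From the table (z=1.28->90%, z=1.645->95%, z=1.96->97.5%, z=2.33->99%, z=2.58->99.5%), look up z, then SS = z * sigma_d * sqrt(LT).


From the table, SL = 99.5% corresponds to z = 2.58
sqrt(LT) = sqrt(14.6605) = 3.8289
SS = 2.58 * 30.7305 * 3.8289 = 303.5734

303.5734 units


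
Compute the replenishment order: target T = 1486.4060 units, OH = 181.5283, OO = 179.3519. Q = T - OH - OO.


Inventory position = OH + OO = 181.5283 + 179.3519 = 360.8802
Q = 1486.4060 - 360.8802 = 1125.5258

1125.5258 units


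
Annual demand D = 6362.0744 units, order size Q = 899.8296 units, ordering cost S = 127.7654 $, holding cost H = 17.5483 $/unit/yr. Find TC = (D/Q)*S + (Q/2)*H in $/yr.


Ordering cost = D*S/Q = 903.3410
Holding cost = Q*H/2 = 7895.2399
TC = 903.3410 + 7895.2399 = 8798.5809

8798.5809 $/yr


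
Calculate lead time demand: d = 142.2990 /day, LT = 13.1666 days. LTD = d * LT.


LTD = 142.2990 * 13.1666 = 1873.5940

1873.5940 units


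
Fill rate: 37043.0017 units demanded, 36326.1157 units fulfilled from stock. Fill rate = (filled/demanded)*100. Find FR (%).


FR = 36326.1157 / 37043.0017 * 100 = 98.0647

98.0647%


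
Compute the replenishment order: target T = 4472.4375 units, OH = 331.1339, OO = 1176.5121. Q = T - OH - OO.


Inventory position = OH + OO = 331.1339 + 1176.5121 = 1507.6460
Q = 4472.4375 - 1507.6460 = 2964.7915

2964.7915 units


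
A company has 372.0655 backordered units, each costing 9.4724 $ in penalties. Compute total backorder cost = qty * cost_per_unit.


Total = 372.0655 * 9.4724 = 3524.3532

3524.3532 $


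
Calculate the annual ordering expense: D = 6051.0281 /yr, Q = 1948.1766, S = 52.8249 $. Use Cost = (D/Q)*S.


Number of orders = D/Q = 3.1060
Cost = 3.1060 * 52.8249 = 164.0739

164.0739 $/yr


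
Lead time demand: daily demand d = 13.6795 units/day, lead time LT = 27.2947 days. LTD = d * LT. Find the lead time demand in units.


LTD = 13.6795 * 27.2947 = 373.3778

373.3778 units


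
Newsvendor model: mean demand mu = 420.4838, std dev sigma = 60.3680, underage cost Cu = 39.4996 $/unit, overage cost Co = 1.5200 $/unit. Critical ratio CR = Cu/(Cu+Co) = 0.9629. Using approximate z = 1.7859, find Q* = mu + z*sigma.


CR = Cu/(Cu+Co) = 39.4996/(39.4996+1.5200) = 0.9629
z = 1.7859
Q* = 420.4838 + 1.7859 * 60.3680 = 528.2950

528.2950 units


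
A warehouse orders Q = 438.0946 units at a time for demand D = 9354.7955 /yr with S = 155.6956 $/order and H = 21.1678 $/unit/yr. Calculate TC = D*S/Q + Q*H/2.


Ordering cost = D*S/Q = 3324.6255
Holding cost = Q*H/2 = 4636.7494
TC = 3324.6255 + 4636.7494 = 7961.3750

7961.3750 $/yr


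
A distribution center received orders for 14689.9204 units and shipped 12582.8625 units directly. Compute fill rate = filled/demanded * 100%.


FR = 12582.8625 / 14689.9204 * 100 = 85.6564

85.6564%


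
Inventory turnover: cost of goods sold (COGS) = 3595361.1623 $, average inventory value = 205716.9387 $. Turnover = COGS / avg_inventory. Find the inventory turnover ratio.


Turnover = 3595361.1623 / 205716.9387 = 17.4772

17.4772


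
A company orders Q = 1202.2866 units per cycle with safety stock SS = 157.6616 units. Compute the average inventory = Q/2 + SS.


Q/2 = 601.1433
Avg = 601.1433 + 157.6616 = 758.8049

758.8049 units


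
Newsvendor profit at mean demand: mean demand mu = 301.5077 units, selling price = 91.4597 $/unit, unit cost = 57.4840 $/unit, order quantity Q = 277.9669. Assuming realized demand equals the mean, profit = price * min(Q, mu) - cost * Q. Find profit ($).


Sales at mu = min(277.9669, 301.5077) = 277.9669
Revenue = 91.4597 * 277.9669 = 25422.7693
Total cost = 57.4840 * 277.9669 = 15978.6493
Profit = 25422.7693 - 15978.6493 = 9444.1200

9444.1200 $


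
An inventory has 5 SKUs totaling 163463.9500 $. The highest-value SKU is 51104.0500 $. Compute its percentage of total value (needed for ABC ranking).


Top item = 51104.0500
Total = 163463.9500
Percentage = 51104.0500 / 163463.9500 * 100 = 31.2632

31.2632%


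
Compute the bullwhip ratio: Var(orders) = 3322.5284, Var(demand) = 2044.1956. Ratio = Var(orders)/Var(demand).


BW = 3322.5284 / 2044.1956 = 1.6253

1.6253


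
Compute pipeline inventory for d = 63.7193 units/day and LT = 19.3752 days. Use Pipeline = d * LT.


Pipeline = 63.7193 * 19.3752 = 1234.5742

1234.5742 units


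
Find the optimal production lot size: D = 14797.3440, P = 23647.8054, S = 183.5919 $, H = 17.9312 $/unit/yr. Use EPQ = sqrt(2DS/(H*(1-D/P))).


1 - D/P = 1 - 0.6257 = 0.3743
H*(1-D/P) = 6.7110
2DS = 5433344.9998
EPQ = sqrt(809623.0391) = 899.7906

899.7906 units


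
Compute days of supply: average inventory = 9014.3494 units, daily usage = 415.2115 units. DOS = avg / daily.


DOS = 9014.3494 / 415.2115 = 21.7103

21.7103 days


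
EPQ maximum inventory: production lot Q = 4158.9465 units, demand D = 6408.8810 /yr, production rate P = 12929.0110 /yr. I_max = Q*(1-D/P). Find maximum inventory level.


D/P = 0.4957
1 - D/P = 0.5043
I_max = 4158.9465 * 0.5043 = 2097.3663

2097.3663 units


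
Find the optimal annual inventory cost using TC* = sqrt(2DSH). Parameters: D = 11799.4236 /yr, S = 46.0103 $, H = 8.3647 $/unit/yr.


2*D*S*H = 9082307.9420
TC* = sqrt(9082307.9420) = 3013.6868

3013.6868 $/yr


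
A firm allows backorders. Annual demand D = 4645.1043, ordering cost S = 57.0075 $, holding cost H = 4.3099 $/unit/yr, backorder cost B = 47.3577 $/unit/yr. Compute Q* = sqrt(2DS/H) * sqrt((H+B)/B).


sqrt(2DS/H) = 350.5461
sqrt((H+B)/B) = 1.0445
Q* = 350.5461 * 1.0445 = 366.1499

366.1499 units


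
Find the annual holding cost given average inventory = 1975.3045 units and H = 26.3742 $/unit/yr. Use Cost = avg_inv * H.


Cost = 1975.3045 * 26.3742 = 52097.0759

52097.0759 $/yr


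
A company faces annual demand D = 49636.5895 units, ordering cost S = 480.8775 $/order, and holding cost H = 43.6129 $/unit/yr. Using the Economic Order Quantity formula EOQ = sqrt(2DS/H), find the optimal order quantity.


2*D*S = 2 * 49636.5895 * 480.8775 = 47738238.1346
2*D*S/H = 1094589.8607
EOQ = sqrt(1094589.8607) = 1046.2265

1046.2265 units


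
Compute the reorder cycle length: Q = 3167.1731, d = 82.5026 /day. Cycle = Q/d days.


Cycle = 3167.1731 / 82.5026 = 38.3888

38.3888 days


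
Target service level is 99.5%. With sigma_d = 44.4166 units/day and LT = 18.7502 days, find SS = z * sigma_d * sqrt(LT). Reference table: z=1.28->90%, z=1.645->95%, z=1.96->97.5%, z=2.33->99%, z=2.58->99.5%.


From the table, SL = 99.5% corresponds to z = 2.58
sqrt(LT) = sqrt(18.7502) = 4.3302
SS = 2.58 * 44.4166 * 4.3302 = 496.2128

496.2128 units


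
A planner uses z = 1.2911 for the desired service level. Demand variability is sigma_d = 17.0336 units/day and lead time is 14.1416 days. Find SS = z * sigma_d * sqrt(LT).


sqrt(LT) = sqrt(14.1416) = 3.7605
SS = 1.2911 * 17.0336 * 3.7605 = 82.7019

82.7019 units


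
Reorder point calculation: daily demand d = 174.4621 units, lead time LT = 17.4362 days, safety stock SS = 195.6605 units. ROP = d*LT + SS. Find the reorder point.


d*LT = 174.4621 * 17.4362 = 3041.9561
ROP = 3041.9561 + 195.6605 = 3237.6166

3237.6166 units


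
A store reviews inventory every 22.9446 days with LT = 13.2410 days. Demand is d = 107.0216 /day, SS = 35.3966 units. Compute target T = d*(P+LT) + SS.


P + LT = 36.1856
d*(P+LT) = 107.0216 * 36.1856 = 3872.6408
T = 3872.6408 + 35.3966 = 3908.0374

3908.0374 units


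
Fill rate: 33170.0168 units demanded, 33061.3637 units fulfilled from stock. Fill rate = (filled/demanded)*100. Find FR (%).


FR = 33061.3637 / 33170.0168 * 100 = 99.6724

99.6724%


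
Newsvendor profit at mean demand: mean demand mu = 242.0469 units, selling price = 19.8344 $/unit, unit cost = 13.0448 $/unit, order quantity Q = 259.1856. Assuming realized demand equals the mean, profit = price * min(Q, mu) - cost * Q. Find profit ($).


Sales at mu = min(259.1856, 242.0469) = 242.0469
Revenue = 19.8344 * 242.0469 = 4800.8550
Total cost = 13.0448 * 259.1856 = 3381.0243
Profit = 4800.8550 - 3381.0243 = 1419.8307

1419.8307 $


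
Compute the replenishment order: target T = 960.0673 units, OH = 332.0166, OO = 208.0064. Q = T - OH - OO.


Inventory position = OH + OO = 332.0166 + 208.0064 = 540.0230
Q = 960.0673 - 540.0230 = 420.0443

420.0443 units


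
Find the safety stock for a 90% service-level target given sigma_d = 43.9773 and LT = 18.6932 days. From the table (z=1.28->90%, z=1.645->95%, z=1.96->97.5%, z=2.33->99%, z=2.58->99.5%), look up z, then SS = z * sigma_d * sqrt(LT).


From the table, SL = 90% corresponds to z = 1.28
sqrt(LT) = sqrt(18.6932) = 4.3236
SS = 1.28 * 43.9773 * 4.3236 = 243.3775

243.3775 units


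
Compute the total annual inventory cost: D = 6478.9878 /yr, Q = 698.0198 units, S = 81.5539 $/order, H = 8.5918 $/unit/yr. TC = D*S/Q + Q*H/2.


Ordering cost = D*S/Q = 756.9796
Holding cost = Q*H/2 = 2998.6233
TC = 756.9796 + 2998.6233 = 3755.6028

3755.6028 $/yr


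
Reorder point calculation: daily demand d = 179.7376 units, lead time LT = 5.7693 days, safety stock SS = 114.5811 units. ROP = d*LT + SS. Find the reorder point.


d*LT = 179.7376 * 5.7693 = 1036.9601
ROP = 1036.9601 + 114.5811 = 1151.5412

1151.5412 units


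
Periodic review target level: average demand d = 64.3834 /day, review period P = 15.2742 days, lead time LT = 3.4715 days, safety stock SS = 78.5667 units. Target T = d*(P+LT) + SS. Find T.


P + LT = 18.7457
d*(P+LT) = 64.3834 * 18.7457 = 1206.9119
T = 1206.9119 + 78.5667 = 1285.4786

1285.4786 units


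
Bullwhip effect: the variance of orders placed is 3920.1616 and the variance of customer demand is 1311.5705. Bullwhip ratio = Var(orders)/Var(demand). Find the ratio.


BW = 3920.1616 / 1311.5705 = 2.9889

2.9889


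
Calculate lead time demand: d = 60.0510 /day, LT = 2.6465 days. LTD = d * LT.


LTD = 60.0510 * 2.6465 = 158.9250

158.9250 units


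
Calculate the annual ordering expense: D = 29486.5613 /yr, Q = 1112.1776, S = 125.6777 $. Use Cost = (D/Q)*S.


Number of orders = D/Q = 26.5125
Cost = 26.5125 * 125.6777 = 3332.0247

3332.0247 $/yr


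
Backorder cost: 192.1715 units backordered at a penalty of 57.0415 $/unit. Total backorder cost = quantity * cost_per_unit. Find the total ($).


Total = 192.1715 * 57.0415 = 10961.7506

10961.7506 $


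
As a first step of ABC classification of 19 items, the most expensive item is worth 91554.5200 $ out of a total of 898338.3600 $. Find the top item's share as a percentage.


Top item = 91554.5200
Total = 898338.3600
Percentage = 91554.5200 / 898338.3600 * 100 = 10.1915

10.1915%


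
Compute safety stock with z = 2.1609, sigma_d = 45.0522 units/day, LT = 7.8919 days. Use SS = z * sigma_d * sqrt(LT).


sqrt(LT) = sqrt(7.8919) = 2.8093
SS = 2.1609 * 45.0522 * 2.8093 = 273.4900

273.4900 units


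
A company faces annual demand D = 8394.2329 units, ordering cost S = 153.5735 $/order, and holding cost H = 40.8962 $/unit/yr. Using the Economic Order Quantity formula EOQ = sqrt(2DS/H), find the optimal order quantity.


2*D*S = 2 * 8394.2329 * 153.5735 = 2578263.4525
2*D*S/H = 63044.0836
EOQ = sqrt(63044.0836) = 251.0858

251.0858 units
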